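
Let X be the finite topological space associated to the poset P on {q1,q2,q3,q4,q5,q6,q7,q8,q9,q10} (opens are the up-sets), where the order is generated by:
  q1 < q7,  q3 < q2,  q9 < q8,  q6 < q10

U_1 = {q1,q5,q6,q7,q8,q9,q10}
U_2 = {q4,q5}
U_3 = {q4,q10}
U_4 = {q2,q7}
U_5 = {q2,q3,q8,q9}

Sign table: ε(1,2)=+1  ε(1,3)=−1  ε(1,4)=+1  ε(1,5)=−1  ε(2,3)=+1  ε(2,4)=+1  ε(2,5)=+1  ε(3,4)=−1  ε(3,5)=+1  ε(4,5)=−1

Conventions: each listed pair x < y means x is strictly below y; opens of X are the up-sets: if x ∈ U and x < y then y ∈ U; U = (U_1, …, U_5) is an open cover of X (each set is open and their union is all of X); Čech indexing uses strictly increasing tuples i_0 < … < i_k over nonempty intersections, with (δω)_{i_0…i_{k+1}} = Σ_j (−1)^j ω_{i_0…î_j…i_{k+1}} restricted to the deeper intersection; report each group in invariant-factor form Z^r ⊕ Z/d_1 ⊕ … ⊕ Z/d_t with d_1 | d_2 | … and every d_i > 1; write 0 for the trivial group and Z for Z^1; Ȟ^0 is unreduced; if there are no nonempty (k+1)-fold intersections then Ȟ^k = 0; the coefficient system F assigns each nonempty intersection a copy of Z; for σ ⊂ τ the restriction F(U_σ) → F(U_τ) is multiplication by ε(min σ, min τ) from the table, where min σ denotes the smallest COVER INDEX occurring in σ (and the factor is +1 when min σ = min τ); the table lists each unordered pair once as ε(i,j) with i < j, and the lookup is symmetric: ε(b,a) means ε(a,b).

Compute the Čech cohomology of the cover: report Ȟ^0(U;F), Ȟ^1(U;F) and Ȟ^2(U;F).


cover nerve:
  U12={q5} U13={q10} U14={q7} U15={q8,q9} U23={q4} U45={q2}
C dims 5,6; δ0: rk 5, SNF 1^4·2
Ȟ^0: (5−5)−0=0 ⇒ 0
Ȟ^1: (6−0)−5=1 plus torsion [2] ⇒ Z ⊕ Z/2
Ȟ^2: (0−0)−0=0 ⇒ 0

Ȟ^0 = 0, Ȟ^1 = Z ⊕ Z/2, Ȟ^2 = 0


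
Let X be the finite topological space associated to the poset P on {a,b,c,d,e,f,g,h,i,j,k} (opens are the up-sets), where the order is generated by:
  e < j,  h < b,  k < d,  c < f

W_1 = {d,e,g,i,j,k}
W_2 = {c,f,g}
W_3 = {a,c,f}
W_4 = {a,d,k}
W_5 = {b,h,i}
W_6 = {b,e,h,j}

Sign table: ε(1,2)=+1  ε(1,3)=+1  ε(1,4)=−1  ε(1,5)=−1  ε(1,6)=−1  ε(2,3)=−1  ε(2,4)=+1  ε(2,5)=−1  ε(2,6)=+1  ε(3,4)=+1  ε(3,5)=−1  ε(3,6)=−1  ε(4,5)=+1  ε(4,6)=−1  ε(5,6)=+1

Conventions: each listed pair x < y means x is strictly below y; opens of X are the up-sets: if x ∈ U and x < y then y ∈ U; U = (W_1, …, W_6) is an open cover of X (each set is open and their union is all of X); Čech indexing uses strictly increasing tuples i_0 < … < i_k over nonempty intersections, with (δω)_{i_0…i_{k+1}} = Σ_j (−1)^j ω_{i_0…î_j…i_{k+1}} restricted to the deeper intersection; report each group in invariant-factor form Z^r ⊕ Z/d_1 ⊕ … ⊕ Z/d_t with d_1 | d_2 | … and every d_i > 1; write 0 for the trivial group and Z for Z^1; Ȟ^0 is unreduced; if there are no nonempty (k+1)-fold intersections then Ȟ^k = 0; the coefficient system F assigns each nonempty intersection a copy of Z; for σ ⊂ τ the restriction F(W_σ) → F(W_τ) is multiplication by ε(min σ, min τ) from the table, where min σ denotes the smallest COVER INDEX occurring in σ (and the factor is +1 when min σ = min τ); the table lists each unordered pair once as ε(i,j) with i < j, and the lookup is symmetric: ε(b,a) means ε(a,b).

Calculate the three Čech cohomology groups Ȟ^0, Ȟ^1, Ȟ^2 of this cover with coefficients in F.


intersection data:
  W12={g} W14={d,k} W15={i} W16={e,j} W23={c,f} W34={a} W56={b,h}
C dims 6,7; δ0: rk 5, SNF 1^5
Ȟ^0 = (6 − 5) − 0 = 1, so Ȟ^0 ≅ Z
Ȟ^1 = (7 − 0) − 5 = 2, so Ȟ^1 ≅ Z^2
Ȟ^2 = (0 − 0) − 0 = 0, so Ȟ^2 ≅ 0

Ȟ^0 ≅ Z, Ȟ^1 ≅ Z^2, Ȟ^2 ≅ 0


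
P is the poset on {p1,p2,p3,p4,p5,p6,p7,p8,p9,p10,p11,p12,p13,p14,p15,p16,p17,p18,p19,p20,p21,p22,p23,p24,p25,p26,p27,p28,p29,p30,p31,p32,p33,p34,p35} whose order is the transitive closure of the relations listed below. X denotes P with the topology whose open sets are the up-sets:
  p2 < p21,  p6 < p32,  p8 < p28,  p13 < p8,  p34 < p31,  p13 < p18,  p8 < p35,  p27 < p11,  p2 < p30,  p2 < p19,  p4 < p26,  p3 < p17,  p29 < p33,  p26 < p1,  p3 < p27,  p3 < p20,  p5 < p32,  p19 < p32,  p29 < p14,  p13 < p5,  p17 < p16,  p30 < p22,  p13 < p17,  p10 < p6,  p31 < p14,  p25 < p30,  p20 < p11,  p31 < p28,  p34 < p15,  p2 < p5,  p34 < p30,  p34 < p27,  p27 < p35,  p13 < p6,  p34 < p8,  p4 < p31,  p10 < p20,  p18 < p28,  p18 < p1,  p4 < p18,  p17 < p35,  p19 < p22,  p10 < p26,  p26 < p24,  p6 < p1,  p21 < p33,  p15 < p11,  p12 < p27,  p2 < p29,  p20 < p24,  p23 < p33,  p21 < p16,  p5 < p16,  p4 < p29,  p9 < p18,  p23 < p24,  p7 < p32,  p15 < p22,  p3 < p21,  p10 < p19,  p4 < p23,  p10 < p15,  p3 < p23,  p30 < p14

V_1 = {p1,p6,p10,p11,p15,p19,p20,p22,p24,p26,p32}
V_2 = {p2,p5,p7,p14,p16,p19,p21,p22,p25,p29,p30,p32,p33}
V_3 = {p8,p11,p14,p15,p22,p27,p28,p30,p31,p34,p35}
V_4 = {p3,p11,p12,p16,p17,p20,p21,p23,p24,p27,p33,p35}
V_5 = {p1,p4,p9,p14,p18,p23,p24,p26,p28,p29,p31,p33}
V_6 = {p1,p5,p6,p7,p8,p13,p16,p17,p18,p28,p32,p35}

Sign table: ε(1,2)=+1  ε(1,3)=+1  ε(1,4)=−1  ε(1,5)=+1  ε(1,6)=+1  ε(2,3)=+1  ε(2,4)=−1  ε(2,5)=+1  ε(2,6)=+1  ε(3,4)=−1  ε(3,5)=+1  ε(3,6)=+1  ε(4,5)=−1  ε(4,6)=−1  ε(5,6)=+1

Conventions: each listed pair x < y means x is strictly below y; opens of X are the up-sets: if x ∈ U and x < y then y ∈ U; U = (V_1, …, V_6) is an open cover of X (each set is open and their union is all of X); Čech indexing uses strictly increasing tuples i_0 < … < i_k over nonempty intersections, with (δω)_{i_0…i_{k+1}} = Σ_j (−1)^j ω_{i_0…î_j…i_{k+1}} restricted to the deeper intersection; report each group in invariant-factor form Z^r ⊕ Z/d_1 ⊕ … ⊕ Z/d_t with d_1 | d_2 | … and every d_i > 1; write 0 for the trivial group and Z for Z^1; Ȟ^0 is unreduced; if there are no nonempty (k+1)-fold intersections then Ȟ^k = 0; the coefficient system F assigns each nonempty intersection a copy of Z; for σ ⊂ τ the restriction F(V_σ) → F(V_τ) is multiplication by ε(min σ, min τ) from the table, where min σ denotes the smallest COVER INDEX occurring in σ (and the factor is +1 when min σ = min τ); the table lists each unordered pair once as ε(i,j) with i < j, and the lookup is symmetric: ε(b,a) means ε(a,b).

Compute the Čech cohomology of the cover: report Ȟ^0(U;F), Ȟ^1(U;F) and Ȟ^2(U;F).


Ȟ^0(U;F) ≅ Z, Ȟ^1(U;F) ≅ 0, Ȟ^2(U;F) ≅ Z/2

nerve simplices:
  V12={p19,p22,p32} V13={p11,p15,p22} V14={p11,p20,p24} V15={p1,p24,p26} V16={p1,p6,p32} V23={p14,p22,p30} V24={p16,p21,p33} V25={p14,p29,p33} V26={p5,p7,p16,p32} V34={p11,p27,p35} V35={p14,p28,p31} V36={p8,p28,p35} V45={p23,p24,p33} V46={p16,p17,p35} V56={p1,p18,p28}
  V123={p22} V126={p32} V134={p11} V145={p24} V156={p1} V235={p14} V245={p33} V246={p16} V346={p35} V356={p28}
C dims 6,15,10; δ0: rk 5, SNF 1^5; δ1: rk 10, SNF 1^9·2
degree 0: 6−5−0 = 1 → Ȟ^0 ≅ Z
degree 1: 15−10−5 = 0 → Ȟ^1 ≅ 0
degree 2: 10−0−10 = 0 plus torsion [2] → Ȟ^2 ≅ Z/2


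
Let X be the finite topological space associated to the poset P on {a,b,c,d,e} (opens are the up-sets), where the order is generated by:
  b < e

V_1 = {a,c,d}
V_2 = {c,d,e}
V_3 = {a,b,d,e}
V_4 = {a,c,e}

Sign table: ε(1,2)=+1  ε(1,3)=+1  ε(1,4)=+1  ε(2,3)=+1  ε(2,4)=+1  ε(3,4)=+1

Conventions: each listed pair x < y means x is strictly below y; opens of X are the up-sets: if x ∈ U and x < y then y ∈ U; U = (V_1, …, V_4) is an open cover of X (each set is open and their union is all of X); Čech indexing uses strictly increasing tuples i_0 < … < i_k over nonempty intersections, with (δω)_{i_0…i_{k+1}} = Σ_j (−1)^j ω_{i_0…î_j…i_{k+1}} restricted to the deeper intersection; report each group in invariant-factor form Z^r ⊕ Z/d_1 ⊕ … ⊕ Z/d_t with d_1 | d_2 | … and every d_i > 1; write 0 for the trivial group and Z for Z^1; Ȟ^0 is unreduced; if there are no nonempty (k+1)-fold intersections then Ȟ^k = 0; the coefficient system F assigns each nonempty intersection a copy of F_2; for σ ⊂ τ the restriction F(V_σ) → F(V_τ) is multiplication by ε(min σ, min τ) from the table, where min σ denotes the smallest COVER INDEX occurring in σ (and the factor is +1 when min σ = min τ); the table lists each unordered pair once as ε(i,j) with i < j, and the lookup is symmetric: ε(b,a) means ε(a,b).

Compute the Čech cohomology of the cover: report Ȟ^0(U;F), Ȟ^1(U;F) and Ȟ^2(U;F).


Ȟ^0 ≅ Z/2; Ȟ^1 ≅ 0; Ȟ^2 ≅ Z/2

intersection data:
  V12={c,d} V13={a,d} V14={a,c} V23={d,e} V24={c,e} V34={a,e}
  V123={d} V124={c} V134={a} V234={e}
C dims 4,6,4; δ0: rk_F2 3; δ1: rk_F2 3
Ȟ^0 = (4 − 3) − 0 = 1, so Ȟ^0 ≅ Z/2
Ȟ^1 = (6 − 3) − 3 = 0, so Ȟ^1 ≅ 0
Ȟ^2 = (4 − 0) − 3 = 1, so Ȟ^2 ≅ Z/2


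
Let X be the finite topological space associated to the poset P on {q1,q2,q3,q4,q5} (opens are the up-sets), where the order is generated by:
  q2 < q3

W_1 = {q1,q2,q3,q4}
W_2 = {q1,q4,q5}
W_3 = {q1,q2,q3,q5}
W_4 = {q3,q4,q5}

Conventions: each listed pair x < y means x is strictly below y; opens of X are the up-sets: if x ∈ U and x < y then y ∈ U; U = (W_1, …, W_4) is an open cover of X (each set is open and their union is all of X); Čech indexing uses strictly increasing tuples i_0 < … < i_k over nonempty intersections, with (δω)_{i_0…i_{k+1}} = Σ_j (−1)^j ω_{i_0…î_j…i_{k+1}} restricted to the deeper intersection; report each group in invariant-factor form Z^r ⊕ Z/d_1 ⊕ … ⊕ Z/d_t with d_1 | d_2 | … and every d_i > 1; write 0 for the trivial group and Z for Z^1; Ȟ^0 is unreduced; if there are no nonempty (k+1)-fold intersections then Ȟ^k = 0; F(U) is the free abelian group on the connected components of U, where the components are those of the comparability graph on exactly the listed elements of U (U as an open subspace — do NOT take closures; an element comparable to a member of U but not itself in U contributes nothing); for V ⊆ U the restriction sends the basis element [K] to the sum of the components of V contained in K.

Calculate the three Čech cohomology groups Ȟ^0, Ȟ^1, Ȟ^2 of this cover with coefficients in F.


Ȟ^0 = Z^4; Ȟ^1 = 0; Ȟ^2 = 0

intersection data:
  W12={q1,q4} W13={q1,q2,q3} W14={q3,q4} W23={q1,q5} W24={q4,q5} W34={q3,q5}
  W123={q1} W124={q4} W134={q3} W234={q5}
components per intersection:
  W1: {q1} {q2,q3} {q4}
  W2: {q1} {q4} {q5}
  W3: {q1} {q2,q3} {q5}
  W4: {q3} {q4} {q5}
  W12: {q1} {q4}
  W13: {q1} {q2,q3}
  W14: {q3} {q4}
  W23: {q1} {q5}
  W24: {q4} {q5}
  W34: {q3} {q5}
  W123: {q1}
  W124: {q4}
  W134: {q3}
  W234: {q5}
C dims 12,12,4; δ0: rk 8, SNF 1^8; δ1: rk 4, SNF 1^4
Ȟ^0 = (12 − 8) − 0 = 4, so Ȟ^0 ≅ Z^4
Ȟ^1 = (12 − 4) − 8 = 0, so Ȟ^1 ≅ 0
Ȟ^2 = (4 − 0) − 4 = 0, so Ȟ^2 ≅ 0


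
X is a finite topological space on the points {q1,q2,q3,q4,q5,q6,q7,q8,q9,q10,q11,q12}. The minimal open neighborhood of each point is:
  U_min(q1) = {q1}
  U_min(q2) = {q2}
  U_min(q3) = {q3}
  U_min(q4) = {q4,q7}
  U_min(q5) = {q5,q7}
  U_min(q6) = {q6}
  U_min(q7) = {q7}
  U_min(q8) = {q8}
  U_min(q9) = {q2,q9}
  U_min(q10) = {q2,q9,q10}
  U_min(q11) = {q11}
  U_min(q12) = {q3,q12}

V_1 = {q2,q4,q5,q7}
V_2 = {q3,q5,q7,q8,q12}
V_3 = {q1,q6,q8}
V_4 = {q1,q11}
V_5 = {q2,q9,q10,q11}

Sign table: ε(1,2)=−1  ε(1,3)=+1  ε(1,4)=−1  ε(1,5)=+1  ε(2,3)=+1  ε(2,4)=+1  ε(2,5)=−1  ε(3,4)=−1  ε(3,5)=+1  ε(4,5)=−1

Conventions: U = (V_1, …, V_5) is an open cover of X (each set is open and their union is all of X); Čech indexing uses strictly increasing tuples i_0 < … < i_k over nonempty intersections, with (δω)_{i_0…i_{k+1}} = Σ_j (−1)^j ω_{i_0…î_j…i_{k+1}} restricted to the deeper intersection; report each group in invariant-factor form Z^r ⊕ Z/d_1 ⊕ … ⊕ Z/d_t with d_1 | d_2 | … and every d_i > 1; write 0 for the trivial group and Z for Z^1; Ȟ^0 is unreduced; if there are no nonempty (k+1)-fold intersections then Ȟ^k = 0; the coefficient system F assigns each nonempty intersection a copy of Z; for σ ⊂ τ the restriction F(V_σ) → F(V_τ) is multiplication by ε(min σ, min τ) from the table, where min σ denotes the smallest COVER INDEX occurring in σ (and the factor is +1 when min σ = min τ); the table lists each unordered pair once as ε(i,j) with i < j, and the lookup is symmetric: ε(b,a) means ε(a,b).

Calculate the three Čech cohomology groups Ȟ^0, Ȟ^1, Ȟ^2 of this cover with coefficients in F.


Ȟ^0 ≅ 0; Ȟ^1 ≅ Z/2; Ȟ^2 ≅ 0

nerve simplices:
  V12={q5,q7} V15={q2} V23={q8} V34={q1} V45={q11}
C dims 5,5; δ0: rk 5, SNF 1^4·2
degree 0: 5−5−0 = 0 → Ȟ^0 ≅ 0
degree 1: 5−0−5 = 0 plus torsion [2] → Ȟ^1 ≅ Z/2
degree 2: 0−0−0 = 0 → Ȟ^2 ≅ 0


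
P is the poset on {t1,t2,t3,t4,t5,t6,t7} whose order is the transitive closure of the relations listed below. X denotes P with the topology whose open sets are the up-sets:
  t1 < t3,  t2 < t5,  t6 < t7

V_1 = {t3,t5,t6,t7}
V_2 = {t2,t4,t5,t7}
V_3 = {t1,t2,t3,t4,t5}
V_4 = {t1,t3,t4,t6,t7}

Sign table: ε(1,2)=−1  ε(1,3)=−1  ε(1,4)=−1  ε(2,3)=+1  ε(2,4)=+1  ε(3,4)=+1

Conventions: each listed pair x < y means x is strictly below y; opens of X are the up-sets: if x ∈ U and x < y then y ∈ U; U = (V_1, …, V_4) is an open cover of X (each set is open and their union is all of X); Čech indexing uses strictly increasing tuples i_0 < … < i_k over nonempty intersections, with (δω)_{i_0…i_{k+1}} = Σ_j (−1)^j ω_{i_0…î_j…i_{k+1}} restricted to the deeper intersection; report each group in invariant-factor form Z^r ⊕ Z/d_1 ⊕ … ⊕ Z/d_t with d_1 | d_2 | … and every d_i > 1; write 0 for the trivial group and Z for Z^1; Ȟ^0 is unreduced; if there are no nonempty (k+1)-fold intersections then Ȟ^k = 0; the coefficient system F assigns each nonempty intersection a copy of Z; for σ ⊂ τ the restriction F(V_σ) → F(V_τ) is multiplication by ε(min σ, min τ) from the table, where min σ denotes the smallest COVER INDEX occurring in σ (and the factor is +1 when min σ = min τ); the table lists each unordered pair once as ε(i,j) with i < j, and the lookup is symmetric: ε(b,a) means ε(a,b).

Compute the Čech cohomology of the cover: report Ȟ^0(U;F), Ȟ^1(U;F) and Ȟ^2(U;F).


cover nerve:
  V12={t5,t7} V13={t3,t5} V14={t3,t6,t7} V23={t2,t4,t5} V24={t4,t7} V34={t1,t3,t4}
  V123={t5} V124={t7} V134={t3} V234={t4}
C dims 4,6,4; δ0: rk 3, SNF 1^3; δ1: rk 3, SNF 1^3
Ȟ^0: (4−3)−0=1 ⇒ Z
Ȟ^1: (6−3)−3=0 ⇒ 0
Ȟ^2: (4−0)−3=1 ⇒ Z

Ȟ^0 ≅ Z,  Ȟ^1 ≅ 0,  Ȟ^2 ≅ Z


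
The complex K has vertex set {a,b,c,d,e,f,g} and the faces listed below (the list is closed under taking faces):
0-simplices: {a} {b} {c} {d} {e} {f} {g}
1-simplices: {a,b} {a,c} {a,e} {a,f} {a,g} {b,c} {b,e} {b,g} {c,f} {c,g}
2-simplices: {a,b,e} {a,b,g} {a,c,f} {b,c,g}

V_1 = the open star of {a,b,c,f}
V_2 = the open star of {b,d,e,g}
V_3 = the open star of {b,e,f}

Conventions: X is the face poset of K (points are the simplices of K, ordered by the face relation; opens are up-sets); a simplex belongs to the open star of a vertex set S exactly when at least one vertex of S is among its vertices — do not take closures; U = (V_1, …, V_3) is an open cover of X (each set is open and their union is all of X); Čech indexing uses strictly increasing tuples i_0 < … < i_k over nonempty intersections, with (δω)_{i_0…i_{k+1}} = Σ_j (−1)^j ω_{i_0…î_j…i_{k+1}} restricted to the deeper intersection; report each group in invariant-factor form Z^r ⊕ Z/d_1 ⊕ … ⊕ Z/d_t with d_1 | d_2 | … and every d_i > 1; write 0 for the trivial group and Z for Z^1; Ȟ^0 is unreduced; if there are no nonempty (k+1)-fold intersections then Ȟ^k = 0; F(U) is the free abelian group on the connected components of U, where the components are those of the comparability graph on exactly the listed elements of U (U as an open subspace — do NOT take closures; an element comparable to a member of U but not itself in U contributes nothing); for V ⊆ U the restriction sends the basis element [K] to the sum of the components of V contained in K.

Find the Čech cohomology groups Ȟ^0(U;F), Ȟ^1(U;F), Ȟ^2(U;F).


Ȟ^0(U;F) ≅ Z^2, Ȟ^1(U;F) ≅ 0, Ȟ^2(U;F) ≅ 0

nonempty intersections:
  V1={{a},{b},{c},{f},{a,b},{a,c},{a,e},{a,f},{a,g},{b,c},{b,e},{b,g},{c,f},{c,g},{a,b,e},{a,b,g},{a,c,f},{b,c,g}} V2={{b},{d},{e},{g},{a,b},{a,e},{a,g},{b,c},{b,e},{b,g},{c,g},{a,b,e},{a,b,g},{b,c,g}} V3={{b},{e},{f},{a,b},{a,e},{a,f},{b,c},{b,e},{b,g},{c,f},{a,b,e},{a,b,g},{a,c,f},{b,c,g}}
  V12={{b},{a,b},{a,e},{a,g},{b,c},{b,e},{b,g},{c,g},{a,b,e},{a,b,g},{b,c,g}} V13={{b},{f},{a,b},{a,e},{a,f},{b,c},{b,e},{b,g},{c,f},{a,b,e},{a,b,g},{a,c,f},{b,c,g}} V23={{b},{e},{a,b},{a,e},{b,c},{b,e},{b,g},{a,b,e},{a,b,g},{b,c,g}}
  V123={{b},{a,b},{a,e},{b,c},{b,e},{b,g},{a,b,e},{a,b,g},{b,c,g}}
components per intersection:
  V1: {{a},{b},{c},{f},{a,b},{a,c},{a,e},{a,f},{a,g},{b,c},{b,e},{b,g},{c,f},{c,g},{a,b,e},{a,b,g},{a,c,f},{b,c,g}}
  V2: {{b},{e},{g},{a,b},{a,e},{a,g},{b,c},{b,e},{b,g},{c,g},{a,b,e},{a,b,g},{b,c,g}} {{d}}
  V3: {{b},{e},{a,b},{a,e},{b,c},{b,e},{b,g},{a,b,e},{a,b,g},{b,c,g}} {{f},{a,f},{c,f},{a,c,f}}
  V12: {{b},{a,b},{a,e},{a,g},{b,c},{b,e},{b,g},{c,g},{a,b,e},{a,b,g},{b,c,g}}
  V13: {{b},{a,b},{a,e},{b,c},{b,e},{b,g},{a,b,e},{a,b,g},{b,c,g}} {{f},{a,f},{c,f},{a,c,f}}
  V23: {{b},{e},{a,b},{a,e},{b,c},{b,e},{b,g},{a,b,e},{a,b,g},{b,c,g}}
  V123: {{b},{a,b},{a,e},{b,c},{b,e},{b,g},{a,b,e},{a,b,g},{b,c,g}}
C dims 5,4,1; δ0: rk 3, SNF 1^3; δ1: rk 1, SNF 1^1
Ȟ^0: (5−3)−0=2 ⇒ Z^2
Ȟ^1: (4−1)−3=0 ⇒ 0
Ȟ^2: (1−0)−1=0 ⇒ 0


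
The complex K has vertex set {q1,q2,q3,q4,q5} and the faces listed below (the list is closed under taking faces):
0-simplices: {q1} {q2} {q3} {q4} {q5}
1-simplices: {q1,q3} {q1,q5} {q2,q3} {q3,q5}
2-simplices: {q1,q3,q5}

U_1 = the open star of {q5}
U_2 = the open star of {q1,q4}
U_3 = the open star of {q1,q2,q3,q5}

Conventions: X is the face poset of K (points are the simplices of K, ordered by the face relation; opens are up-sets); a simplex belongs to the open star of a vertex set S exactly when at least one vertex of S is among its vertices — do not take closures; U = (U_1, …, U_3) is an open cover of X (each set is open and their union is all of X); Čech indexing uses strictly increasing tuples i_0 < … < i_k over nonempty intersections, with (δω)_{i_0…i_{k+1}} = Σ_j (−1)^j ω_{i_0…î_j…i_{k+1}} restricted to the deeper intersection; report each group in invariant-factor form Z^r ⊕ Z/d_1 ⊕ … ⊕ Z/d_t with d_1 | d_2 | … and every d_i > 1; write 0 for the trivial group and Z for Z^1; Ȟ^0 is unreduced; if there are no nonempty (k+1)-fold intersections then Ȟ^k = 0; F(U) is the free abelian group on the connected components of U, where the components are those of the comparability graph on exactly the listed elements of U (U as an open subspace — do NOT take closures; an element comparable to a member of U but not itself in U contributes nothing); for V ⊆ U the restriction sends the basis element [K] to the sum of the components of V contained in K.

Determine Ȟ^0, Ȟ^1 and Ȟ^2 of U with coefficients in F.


nerve simplices:
  U1={{q5},{q1,q5},{q3,q5},{q1,q3,q5}} U2={{q1},{q4},{q1,q3},{q1,q5},{q1,q3,q5}} U3={{q1},{q2},{q3},{q5},{q1,q3},{q1,q5},{q2,q3},{q3,q5},{q1,q3,q5}}
  U12={{q1,q5},{q1,q3,q5}} U13={{q5},{q1,q5},{q3,q5},{q1,q3,q5}} U23={{q1},{q1,q3},{q1,q5},{q1,q3,q5}}
  U123={{q1,q5},{q1,q3,q5}}
components per intersection:
  U1: {{q5},{q1,q5},{q3,q5},{q1,q3,q5}}
  U2: {{q1},{q1,q3},{q1,q5},{q1,q3,q5}} {{q4}}
  U3: {{q1},{q2},{q3},{q5},{q1,q3},{q1,q5},{q2,q3},{q3,q5},{q1,q3,q5}}
  U12: {{q1,q5},{q1,q3,q5}}
  U13: {{q5},{q1,q5},{q3,q5},{q1,q3,q5}}
  U23: {{q1},{q1,q3},{q1,q5},{q1,q3,q5}}
  U123: {{q1,q5},{q1,q3,q5}}
C dims 4,3,1; δ0: rk 2, SNF 1^2; δ1: rk 1, SNF 1^1
degree 0: 4−2−0 = 2 → Ȟ^0 ≅ Z^2
degree 1: 3−1−2 = 0 → Ȟ^1 ≅ 0
degree 2: 1−0−1 = 0 → Ȟ^2 ≅ 0

Ȟ^0 = Z^2, Ȟ^1 = 0 and Ȟ^2 = 0


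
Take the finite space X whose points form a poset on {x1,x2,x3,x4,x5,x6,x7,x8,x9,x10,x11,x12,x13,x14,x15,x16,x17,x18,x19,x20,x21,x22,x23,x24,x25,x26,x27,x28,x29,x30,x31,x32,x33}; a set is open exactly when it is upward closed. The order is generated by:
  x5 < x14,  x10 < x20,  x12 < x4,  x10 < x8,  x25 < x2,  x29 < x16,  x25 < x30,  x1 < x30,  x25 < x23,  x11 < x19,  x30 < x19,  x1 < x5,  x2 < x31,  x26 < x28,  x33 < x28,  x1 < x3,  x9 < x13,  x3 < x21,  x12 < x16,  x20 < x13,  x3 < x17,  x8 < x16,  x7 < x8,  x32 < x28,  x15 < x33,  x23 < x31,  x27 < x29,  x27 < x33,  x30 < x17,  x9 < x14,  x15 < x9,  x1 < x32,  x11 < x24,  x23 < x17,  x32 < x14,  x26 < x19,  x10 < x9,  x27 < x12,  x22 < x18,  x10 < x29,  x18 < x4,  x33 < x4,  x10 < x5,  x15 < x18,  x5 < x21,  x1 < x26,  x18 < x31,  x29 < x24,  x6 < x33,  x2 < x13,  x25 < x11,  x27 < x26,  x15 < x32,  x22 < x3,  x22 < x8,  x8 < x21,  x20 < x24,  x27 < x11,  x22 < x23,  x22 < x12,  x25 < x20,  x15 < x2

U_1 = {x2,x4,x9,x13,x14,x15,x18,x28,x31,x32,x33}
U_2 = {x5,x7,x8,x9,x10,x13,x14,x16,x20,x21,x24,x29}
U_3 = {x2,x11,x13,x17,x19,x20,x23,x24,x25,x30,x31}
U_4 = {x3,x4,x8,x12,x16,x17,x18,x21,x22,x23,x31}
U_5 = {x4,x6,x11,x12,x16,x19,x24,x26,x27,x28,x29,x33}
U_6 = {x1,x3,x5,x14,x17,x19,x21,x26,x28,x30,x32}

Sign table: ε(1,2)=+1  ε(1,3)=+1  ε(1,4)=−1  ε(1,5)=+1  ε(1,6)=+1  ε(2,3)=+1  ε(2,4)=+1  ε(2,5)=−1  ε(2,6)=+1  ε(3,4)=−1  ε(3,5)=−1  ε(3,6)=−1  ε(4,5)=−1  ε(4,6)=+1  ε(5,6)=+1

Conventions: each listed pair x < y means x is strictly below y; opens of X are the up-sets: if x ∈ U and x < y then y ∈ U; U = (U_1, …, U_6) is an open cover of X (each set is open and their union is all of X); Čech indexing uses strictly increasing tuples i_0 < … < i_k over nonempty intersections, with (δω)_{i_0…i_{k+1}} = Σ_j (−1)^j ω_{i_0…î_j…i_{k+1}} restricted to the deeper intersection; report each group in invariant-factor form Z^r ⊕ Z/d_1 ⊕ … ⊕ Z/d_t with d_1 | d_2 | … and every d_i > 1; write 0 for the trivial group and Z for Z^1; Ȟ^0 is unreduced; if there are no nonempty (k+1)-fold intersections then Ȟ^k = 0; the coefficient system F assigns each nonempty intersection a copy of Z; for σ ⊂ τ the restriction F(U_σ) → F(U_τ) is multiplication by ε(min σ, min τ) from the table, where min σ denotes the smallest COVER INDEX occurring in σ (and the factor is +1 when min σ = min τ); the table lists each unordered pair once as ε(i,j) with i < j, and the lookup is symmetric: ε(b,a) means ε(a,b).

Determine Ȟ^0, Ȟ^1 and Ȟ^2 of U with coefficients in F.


intersection data:
  U12={x9,x13,x14} U13={x2,x13,x31} U14={x4,x18,x31} U15={x4,x28,x33} U16={x14,x28,x32} U23={x13,x20,x24} U24={x8,x16,x21} U25={x16,x24,x29} U26={x5,x14,x21} U34={x17,x23,x31} U35={x11,x19,x24} U36={x17,x19,x30} U45={x4,x12,x16} U46={x3,x17,x21} U56={x19,x26,x28}
  U123={x13} U126={x14} U134={x31} U145={x4} U156={x28} U235={x24} U245={x16} U246={x21} U346={x17} U356={x19}
C dims 6,15,10; δ0: rk 6, SNF 1^5·2; δ1: rk 9, SNF 1^9
Ȟ^0 = (6 − 6) − 0 = 0, so Ȟ^0 ≅ 0
Ȟ^1 = (15 − 9) − 6 = 0 plus torsion [2], so Ȟ^1 ≅ Z/2
Ȟ^2 = (10 − 0) − 9 = 1, so Ȟ^2 ≅ Z

Ȟ^0 = 0,  Ȟ^1 = Z/2,  Ȟ^2 = Z


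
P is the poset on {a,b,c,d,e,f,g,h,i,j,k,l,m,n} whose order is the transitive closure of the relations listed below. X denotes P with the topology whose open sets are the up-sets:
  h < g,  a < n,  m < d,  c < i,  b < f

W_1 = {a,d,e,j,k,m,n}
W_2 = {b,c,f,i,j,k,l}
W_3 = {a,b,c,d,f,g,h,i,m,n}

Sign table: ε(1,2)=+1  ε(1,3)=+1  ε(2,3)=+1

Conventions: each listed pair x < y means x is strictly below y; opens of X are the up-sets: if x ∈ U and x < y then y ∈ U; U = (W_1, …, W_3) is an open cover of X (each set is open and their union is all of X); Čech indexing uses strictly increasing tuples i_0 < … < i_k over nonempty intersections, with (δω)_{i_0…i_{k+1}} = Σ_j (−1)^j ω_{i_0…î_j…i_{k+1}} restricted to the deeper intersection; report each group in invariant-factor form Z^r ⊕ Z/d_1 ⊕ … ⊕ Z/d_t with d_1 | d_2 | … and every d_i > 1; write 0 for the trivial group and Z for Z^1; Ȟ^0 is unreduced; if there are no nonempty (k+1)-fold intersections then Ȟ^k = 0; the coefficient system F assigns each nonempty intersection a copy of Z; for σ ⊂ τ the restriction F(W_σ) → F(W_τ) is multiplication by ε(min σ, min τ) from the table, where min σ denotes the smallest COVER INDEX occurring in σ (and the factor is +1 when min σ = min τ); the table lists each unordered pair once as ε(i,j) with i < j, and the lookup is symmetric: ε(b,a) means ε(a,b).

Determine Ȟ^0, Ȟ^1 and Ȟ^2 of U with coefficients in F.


cover nerve:
  W12={j,k} W13={a,d,m,n} W23={b,c,f,i}
C dims 3,3; δ0: rk 2, SNF 1^2
Ȟ^0: (3−2)−0=1 ⇒ Z
Ȟ^1: (3−0)−2=1 ⇒ Z
Ȟ^2: (0−0)−0=0 ⇒ 0

Ȟ^0(U;F) ≅ Z, Ȟ^1(U;F) ≅ Z and Ȟ^2(U;F) ≅ 0


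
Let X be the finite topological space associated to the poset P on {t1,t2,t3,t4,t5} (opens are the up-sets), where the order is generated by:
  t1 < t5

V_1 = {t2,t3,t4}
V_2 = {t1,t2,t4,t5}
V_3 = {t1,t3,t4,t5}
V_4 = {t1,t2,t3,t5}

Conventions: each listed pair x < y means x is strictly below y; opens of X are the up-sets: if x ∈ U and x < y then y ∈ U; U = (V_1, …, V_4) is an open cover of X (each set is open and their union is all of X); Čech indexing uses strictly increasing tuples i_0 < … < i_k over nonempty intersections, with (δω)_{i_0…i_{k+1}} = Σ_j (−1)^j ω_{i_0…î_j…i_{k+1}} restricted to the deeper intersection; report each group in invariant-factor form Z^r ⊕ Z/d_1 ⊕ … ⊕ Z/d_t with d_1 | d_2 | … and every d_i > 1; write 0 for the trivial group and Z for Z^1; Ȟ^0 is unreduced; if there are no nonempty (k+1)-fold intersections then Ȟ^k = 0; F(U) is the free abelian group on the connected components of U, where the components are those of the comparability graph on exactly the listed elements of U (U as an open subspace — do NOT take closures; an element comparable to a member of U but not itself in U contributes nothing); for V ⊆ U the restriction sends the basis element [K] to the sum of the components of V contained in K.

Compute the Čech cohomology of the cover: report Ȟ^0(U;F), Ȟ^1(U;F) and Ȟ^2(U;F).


Ȟ^0 = Z^4,  Ȟ^1 = 0,  Ȟ^2 = 0

nerve simplices:
  V12={t2,t4} V13={t3,t4} V14={t2,t3} V23={t1,t4,t5} V24={t1,t2,t5} V34={t1,t3,t5}
  V123={t4} V124={t2} V134={t3} V234={t1,t5}
components per intersection:
  V1: {t2} {t3} {t4}
  V2: {t1,t5} {t2} {t4}
  V3: {t1,t5} {t3} {t4}
  V4: {t1,t5} {t2} {t3}
  V12: {t2} {t4}
  V13: {t3} {t4}
  V14: {t2} {t3}
  V23: {t1,t5} {t4}
  V24: {t1,t5} {t2}
  V34: {t1,t5} {t3}
  V123: {t4}
  V124: {t2}
  V134: {t3}
  V234: {t1,t5}
C dims 12,12,4; δ0: rk 8, SNF 1^8; δ1: rk 4, SNF 1^4
degree 0: 12−8−0 = 4 → Ȟ^0 ≅ Z^4
degree 1: 12−4−8 = 0 → Ȟ^1 ≅ 0
degree 2: 4−0−4 = 0 → Ȟ^2 ≅ 0


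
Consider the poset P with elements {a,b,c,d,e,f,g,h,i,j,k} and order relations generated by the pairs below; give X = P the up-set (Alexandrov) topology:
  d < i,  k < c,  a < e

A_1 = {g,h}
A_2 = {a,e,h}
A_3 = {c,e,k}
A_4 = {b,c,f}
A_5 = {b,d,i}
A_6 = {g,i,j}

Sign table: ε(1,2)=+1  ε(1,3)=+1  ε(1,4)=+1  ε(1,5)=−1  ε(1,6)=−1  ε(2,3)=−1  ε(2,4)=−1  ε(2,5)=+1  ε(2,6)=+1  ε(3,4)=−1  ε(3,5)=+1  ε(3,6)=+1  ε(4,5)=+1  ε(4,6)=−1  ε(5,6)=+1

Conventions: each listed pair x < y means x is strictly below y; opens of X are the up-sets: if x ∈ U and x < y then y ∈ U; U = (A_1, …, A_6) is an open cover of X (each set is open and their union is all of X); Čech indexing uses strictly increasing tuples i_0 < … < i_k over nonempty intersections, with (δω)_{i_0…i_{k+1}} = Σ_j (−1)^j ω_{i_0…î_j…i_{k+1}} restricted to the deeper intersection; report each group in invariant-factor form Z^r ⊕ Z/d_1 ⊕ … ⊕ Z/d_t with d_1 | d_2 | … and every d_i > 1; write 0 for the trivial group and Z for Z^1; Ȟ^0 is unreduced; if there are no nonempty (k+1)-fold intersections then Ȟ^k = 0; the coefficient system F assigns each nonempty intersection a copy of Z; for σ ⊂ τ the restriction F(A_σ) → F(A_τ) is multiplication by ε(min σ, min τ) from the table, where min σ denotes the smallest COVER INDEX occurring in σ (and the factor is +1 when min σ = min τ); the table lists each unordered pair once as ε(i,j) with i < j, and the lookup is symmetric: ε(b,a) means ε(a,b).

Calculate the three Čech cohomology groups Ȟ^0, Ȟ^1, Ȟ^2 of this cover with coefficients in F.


nonempty intersections:
  A12={h} A16={g} A23={e} A34={c} A45={b} A56={i}
C dims 6,6; δ0: rk 6, SNF 1^5·2
Ȟ^0: (6−6)−0=0 ⇒ 0
Ȟ^1: (6−0)−6=0 plus torsion [2] ⇒ Z/2
Ȟ^2: (0−0)−0=0 ⇒ 0

Ȟ^0 = 0, Ȟ^1 = Z/2 and Ȟ^2 = 0


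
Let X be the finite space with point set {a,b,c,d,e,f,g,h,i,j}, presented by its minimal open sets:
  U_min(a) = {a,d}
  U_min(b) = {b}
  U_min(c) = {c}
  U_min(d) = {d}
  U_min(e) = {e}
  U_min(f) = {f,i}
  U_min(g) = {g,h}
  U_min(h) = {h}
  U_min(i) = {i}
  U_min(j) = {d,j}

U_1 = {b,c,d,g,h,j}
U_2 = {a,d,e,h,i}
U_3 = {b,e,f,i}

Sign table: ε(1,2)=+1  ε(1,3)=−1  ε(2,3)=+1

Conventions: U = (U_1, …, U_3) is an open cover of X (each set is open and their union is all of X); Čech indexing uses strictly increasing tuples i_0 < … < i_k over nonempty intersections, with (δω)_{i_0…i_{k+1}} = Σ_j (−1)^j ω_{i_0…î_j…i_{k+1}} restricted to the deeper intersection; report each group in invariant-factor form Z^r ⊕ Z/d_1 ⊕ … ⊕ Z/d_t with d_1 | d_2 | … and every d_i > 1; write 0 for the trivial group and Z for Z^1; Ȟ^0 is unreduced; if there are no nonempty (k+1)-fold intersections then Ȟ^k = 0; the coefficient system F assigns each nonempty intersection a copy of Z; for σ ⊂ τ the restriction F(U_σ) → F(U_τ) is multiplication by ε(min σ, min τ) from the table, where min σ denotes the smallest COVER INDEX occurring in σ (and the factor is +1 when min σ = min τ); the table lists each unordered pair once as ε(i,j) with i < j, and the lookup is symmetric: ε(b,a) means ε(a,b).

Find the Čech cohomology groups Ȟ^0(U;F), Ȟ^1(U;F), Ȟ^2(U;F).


nonempty intersections:
  U12={d,h} U13={b} U23={e,i}
C dims 3,3; δ0: rk 3, SNF 1^2·2
Ȟ^0: (3−3)−0=0 ⇒ 0
Ȟ^1: (3−0)−3=0 plus torsion [2] ⇒ Z/2
Ȟ^2: (0−0)−0=0 ⇒ 0

Ȟ^0 ≅ 0, Ȟ^1 ≅ Z/2 and Ȟ^2 ≅ 0


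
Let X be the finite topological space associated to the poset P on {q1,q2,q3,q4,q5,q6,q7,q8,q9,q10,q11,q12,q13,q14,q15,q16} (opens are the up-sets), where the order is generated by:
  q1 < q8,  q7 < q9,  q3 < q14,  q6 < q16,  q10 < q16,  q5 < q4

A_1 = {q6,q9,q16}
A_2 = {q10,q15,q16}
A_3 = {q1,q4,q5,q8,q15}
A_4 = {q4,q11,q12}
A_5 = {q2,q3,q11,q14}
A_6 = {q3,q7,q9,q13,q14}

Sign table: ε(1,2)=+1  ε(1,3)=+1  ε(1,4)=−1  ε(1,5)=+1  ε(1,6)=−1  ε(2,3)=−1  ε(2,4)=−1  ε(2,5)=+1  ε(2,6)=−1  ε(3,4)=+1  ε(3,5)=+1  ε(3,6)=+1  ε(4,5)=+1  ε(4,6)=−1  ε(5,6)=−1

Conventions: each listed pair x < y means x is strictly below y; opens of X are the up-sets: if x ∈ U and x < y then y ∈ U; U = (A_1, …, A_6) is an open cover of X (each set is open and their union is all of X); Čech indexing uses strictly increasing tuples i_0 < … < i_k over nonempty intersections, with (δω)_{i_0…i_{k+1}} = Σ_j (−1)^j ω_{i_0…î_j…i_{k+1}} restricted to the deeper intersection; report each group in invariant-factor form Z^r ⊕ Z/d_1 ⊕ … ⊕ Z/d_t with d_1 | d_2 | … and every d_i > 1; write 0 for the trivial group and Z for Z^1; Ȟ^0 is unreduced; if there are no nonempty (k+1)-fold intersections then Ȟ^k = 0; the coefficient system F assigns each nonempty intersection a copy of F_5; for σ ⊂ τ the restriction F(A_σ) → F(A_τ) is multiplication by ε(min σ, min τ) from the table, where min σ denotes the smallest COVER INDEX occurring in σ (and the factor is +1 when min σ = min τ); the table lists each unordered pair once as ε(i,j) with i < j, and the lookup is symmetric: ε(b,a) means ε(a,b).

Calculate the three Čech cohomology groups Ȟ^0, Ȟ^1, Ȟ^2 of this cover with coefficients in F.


nonempty intersections:
  A12={q16} A16={q9} A23={q15} A34={q4} A45={q11} A56={q3,q14}
C dims 6,6; δ0: rk_F5 6
Ȟ^0: (6−6)−0=0 ⇒ 0
Ȟ^1: (6−0)−6=0 ⇒ 0
Ȟ^2: (0−0)−0=0 ⇒ 0

Ȟ^0 ≅ 0,  Ȟ^1 ≅ 0,  Ȟ^2 ≅ 0


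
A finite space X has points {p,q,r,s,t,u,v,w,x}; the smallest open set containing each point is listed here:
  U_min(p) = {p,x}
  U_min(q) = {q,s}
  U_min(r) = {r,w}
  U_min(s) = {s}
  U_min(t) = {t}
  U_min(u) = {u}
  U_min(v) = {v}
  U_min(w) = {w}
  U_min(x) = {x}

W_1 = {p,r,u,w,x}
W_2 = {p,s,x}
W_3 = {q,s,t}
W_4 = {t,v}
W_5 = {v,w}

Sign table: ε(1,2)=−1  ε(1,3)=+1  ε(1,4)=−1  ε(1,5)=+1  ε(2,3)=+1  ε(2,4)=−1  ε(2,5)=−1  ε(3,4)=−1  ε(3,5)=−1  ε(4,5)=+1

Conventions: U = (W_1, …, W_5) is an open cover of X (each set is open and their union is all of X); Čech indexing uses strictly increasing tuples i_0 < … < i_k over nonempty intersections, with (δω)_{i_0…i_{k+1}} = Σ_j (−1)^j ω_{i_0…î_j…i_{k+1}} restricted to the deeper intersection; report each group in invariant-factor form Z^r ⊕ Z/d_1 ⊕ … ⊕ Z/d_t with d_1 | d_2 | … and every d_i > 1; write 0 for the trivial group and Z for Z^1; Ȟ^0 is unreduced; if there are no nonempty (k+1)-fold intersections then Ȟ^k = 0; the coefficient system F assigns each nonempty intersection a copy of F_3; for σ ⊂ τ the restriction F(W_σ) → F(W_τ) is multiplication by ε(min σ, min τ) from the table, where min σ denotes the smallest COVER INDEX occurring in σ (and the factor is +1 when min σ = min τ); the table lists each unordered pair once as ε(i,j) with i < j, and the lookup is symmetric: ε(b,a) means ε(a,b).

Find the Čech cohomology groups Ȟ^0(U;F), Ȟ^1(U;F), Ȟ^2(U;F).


nerve of the cover:
  W12={p,x} W15={w} W23={s} W34={t} W45={v}
C dims 5,5; δ0: rk_F3 4
Ȟ^0 = (5 − 4) − 0 = 1, so Ȟ^0 ≅ Z/3
Ȟ^1 = (5 − 0) − 4 = 1, so Ȟ^1 ≅ Z/3
Ȟ^2 = (0 − 0) − 0 = 0, so Ȟ^2 ≅ 0

Ȟ^0 ≅ Z/3, Ȟ^1 ≅ Z/3 and Ȟ^2 ≅ 0


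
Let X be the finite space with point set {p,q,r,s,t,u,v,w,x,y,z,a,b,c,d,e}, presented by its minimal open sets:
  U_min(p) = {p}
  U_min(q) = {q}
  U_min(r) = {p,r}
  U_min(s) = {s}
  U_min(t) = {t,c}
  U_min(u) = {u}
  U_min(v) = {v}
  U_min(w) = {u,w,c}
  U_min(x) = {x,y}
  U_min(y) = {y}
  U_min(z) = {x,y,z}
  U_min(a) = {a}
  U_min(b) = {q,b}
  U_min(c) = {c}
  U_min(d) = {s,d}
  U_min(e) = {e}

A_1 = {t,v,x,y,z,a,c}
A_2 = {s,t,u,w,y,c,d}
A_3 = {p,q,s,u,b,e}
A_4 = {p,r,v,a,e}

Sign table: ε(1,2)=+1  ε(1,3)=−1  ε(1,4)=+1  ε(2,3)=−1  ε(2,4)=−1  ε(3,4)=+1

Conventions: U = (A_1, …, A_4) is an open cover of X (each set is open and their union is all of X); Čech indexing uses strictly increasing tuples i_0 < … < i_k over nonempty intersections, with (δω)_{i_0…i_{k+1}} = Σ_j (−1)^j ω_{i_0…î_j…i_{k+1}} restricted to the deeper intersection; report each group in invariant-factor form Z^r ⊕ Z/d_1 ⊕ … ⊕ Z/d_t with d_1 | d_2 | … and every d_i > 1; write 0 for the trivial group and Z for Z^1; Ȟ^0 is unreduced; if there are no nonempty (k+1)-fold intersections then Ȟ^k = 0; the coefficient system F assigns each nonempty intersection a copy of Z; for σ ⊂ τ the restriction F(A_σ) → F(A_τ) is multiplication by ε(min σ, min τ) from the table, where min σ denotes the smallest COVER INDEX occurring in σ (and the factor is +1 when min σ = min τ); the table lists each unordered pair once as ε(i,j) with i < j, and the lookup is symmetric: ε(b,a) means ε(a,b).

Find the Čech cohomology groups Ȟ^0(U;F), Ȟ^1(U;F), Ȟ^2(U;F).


Ȟ^0 = 0,  Ȟ^1 = Z/2,  Ȟ^2 = 0

nerve of the cover:
  A12={t,y,c} A14={v,a} A23={s,u} A34={p,e}
C dims 4,4; δ0: rk 4, SNF 1^3·2
Ȟ^0 = (4 − 4) − 0 = 0, so Ȟ^0 ≅ 0
Ȟ^1 = (4 − 0) − 4 = 0 plus torsion [2], so Ȟ^1 ≅ Z/2
Ȟ^2 = (0 − 0) − 0 = 0, so Ȟ^2 ≅ 0


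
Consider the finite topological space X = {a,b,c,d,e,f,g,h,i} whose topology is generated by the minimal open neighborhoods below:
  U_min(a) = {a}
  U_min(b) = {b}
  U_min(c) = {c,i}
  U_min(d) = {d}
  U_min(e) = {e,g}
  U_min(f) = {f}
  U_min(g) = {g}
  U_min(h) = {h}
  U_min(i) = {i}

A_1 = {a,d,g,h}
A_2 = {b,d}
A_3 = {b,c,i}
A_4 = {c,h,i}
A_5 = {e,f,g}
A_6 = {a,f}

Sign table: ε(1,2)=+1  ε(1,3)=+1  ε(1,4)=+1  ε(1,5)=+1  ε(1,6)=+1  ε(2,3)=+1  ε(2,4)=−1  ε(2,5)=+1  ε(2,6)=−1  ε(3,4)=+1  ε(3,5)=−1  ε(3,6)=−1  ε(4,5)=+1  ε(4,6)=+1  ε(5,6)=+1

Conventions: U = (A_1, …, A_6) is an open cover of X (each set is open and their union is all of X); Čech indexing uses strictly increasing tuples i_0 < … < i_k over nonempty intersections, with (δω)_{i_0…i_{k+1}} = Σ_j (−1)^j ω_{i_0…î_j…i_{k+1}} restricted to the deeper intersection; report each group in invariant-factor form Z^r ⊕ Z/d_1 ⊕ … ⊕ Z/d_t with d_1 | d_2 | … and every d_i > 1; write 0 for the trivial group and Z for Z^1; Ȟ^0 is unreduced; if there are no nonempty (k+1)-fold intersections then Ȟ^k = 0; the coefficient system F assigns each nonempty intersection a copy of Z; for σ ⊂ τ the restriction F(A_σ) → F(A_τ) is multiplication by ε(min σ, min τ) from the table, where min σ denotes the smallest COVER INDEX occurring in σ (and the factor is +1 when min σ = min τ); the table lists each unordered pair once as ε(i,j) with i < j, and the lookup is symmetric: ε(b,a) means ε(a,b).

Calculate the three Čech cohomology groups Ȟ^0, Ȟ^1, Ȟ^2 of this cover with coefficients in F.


cover nerve:
  A12={d} A14={h} A15={g} A16={a} A23={b} A34={c,i} A56={f}
C dims 6,7; δ0: rk 5, SNF 1^5
Ȟ^0: (6−5)−0=1 ⇒ Z
Ȟ^1: (7−0)−5=2 ⇒ Z^2
Ȟ^2: (0−0)−0=0 ⇒ 0

Ȟ^0 = Z,  Ȟ^1 = Z^2,  Ȟ^2 = 0


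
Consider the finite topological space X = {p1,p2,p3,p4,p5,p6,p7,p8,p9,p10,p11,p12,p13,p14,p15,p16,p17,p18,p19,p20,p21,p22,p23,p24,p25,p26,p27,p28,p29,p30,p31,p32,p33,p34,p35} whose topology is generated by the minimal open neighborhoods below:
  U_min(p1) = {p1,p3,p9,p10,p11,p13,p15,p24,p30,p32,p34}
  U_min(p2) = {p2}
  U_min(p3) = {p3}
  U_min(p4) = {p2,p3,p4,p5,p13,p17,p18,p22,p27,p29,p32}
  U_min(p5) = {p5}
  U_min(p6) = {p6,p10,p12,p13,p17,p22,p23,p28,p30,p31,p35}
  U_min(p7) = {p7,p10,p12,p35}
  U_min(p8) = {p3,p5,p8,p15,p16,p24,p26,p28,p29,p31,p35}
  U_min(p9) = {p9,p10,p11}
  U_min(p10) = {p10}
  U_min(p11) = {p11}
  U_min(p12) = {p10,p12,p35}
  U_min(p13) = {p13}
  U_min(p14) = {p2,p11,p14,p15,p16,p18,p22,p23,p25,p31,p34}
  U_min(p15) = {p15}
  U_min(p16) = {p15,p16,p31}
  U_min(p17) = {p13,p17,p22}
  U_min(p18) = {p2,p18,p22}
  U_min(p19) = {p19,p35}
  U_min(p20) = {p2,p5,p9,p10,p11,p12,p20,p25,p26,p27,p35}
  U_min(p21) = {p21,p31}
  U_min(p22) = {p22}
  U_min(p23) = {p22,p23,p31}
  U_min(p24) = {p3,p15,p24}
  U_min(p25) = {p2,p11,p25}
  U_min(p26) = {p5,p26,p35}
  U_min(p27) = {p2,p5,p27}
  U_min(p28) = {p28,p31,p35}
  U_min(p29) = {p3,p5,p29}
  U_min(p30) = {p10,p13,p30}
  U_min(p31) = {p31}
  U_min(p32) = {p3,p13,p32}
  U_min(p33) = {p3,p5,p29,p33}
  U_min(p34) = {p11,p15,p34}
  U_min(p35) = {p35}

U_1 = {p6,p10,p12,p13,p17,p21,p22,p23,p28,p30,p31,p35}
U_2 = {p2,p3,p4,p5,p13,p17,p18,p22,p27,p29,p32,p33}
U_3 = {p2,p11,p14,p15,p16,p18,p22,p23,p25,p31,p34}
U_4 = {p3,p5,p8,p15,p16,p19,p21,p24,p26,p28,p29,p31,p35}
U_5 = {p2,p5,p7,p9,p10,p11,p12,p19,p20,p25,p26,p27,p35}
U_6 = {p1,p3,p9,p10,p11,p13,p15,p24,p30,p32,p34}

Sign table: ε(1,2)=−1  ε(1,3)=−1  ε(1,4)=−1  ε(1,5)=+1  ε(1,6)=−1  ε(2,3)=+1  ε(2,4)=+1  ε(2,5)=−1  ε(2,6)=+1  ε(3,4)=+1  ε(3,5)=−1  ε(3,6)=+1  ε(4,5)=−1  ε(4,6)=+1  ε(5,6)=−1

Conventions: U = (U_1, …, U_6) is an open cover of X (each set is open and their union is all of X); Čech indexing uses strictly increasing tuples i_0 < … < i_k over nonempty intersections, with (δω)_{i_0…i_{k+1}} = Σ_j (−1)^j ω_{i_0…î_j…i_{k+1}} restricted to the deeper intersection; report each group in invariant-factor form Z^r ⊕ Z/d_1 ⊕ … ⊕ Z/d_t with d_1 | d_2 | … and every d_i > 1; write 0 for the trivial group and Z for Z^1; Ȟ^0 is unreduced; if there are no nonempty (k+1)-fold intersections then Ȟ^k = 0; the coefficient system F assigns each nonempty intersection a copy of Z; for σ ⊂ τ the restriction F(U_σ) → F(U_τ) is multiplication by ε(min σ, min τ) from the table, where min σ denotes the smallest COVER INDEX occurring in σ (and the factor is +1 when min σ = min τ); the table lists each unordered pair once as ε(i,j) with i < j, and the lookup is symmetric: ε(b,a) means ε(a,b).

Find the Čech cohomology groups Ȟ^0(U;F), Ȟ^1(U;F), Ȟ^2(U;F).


Ȟ^0 = Z, Ȟ^1 = 0 and Ȟ^2 = Z/2

intersection data:
  U12={p13,p17,p22} U13={p22,p23,p31} U14={p21,p28,p31,p35} U15={p10,p12,p35} U16={p10,p13,p30} U23={p2,p18,p22} U24={p3,p5,p29} U25={p2,p5,p27} U26={p3,p13,p32} U34={p15,p16,p31} U35={p2,p11,p25} U36={p11,p15,p34} U45={p5,p19,p26,p35} U46={p3,p15,p24} U56={p9,p10,p11}
  U123={p22} U126={p13} U134={p31} U145={p35} U156={p10} U235={p2} U245={p5} U246={p3} U346={p15} U356={p11}
C dims 6,15,10; δ0: rk 5, SNF 1^5; δ1: rk 10, SNF 1^9·2
Ȟ^0 = (6 − 5) − 0 = 1, so Ȟ^0 ≅ Z
Ȟ^1 = (15 − 10) − 5 = 0, so Ȟ^1 ≅ 0
Ȟ^2 = (10 − 0) − 10 = 0 plus torsion [2], so Ȟ^2 ≅ Z/2
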